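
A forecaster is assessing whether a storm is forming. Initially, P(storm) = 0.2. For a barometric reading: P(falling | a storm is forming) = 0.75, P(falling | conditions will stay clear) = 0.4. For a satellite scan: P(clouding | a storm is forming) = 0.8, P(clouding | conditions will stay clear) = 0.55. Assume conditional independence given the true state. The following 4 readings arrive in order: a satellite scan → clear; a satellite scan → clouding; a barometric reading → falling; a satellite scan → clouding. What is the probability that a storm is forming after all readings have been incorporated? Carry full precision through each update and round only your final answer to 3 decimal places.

After a satellite scan='clear': P(storm) = 0.2·0.2000 / (0.2·0.2000 + 0.45·0.8000) ≈ 0.1000
After a satellite scan='clouding': P(storm) = 0.8·0.1000 / (0.8·0.1000 + 0.55·0.9000) ≈ 0.1391
After a barometric reading='falling': P(storm) = 0.75·0.1391 / (0.75·0.1391 + 0.4·0.8609) ≈ 0.2326
After a satellite scan='clouding': P(storm) = 0.8·0.2326 / (0.8·0.2326 + 0.55·0.7674) ≈ 0.3059

0.306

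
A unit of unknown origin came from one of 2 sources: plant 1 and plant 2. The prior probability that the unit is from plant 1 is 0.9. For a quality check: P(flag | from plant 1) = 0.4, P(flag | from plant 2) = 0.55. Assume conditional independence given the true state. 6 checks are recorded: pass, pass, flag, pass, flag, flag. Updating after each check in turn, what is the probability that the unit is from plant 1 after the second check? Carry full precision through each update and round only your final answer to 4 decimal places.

Each posterior becomes the prior for the next update.
After 'pass': P(plant 1) = 0.6·0.9000 / (0.6·0.9000 + 0.45·0.1000) ≈ 0.9231
After 'pass': P(plant 1) = 0.6·0.9231 / (0.6·0.9231 + 0.45·0.0769) ≈ 0.9412

0.9412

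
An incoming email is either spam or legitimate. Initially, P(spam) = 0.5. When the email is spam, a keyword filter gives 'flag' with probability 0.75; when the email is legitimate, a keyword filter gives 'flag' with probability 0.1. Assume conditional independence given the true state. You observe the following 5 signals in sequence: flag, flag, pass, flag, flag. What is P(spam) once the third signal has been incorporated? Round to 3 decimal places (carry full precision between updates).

After 'flag': P(spam) = 0.75·0.5000 / (0.75·0.5000 + 0.1·0.5000) ≈ 0.8824
After 'flag': P(spam) = 0.75·0.8824 / (0.75·0.8824 + 0.1·0.1176) ≈ 0.9825
After 'pass': P(spam) = 0.25·0.9825 / (0.25·0.9825 + 0.9·0.0175) ≈ 0.9398

0.940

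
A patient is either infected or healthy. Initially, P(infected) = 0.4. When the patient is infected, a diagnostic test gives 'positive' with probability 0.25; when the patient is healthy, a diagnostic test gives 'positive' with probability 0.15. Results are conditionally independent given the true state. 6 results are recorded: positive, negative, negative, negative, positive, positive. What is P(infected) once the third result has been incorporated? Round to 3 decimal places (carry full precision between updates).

After 'positive': P(infected) = 0.25·0.4000 / (0.25·0.4000 + 0.15·0.6000) ≈ 0.5263
After 'negative': P(infected) = 0.75·0.5263 / (0.75·0.5263 + 0.85·0.4737) ≈ 0.4950
After 'negative': P(infected) = 0.75·0.4950 / (0.75·0.4950 + 0.85·0.5050) ≈ 0.4638

0.464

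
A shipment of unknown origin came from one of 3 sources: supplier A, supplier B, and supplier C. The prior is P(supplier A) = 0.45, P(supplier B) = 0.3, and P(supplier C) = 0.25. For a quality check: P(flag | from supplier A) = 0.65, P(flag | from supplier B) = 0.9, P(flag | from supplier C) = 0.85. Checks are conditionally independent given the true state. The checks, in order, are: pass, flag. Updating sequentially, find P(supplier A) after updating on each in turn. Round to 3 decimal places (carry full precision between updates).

0.635

After 'pass': normaliser = 0.35·0.4500 + 0.1·0.3000 + 0.15·0.2500; P(supplier A) ≈ 0.7000, P(supplier B) ≈ 0.1333, P(supplier C) ≈ 0.1667
After 'flag': normaliser = 0.65·0.7000 + 0.9·0.1333 + 0.85·0.1667; P(supplier A) ≈ 0.6349, P(supplier B) ≈ 0.1674, P(supplier C) ≈ 0.1977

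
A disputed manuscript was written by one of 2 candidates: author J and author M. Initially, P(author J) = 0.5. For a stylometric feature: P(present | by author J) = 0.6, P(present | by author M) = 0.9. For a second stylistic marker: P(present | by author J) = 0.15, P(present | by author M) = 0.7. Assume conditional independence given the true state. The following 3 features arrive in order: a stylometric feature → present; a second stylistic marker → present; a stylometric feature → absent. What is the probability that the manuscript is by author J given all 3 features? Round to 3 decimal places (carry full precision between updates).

0.364

Apply Bayes' rule sequentially, carrying P(author J) forward.
After a stylometric feature='present': P(author J) = 0.6·0.5000 / (0.6·0.5000 + 0.9·0.5000) ≈ 0.4000
After a second stylistic marker='present': P(author J) = 0.15·0.4000 / (0.15·0.4000 + 0.7·0.6000) ≈ 0.1250
After a stylometric feature='absent': P(author J) = 0.4·0.1250 / (0.4·0.1250 + 0.1·0.8750) ≈ 0.3636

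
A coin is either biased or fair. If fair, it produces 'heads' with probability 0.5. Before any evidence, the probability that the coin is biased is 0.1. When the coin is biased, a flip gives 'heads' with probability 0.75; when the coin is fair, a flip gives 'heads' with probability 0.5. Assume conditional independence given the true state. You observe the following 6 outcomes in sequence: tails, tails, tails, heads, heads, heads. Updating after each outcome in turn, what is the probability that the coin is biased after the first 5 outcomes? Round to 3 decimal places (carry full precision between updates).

0.030

After 'tails': P(biased) = 0.25·0.1000 / (0.25·0.1000 + 0.5·0.9000) ≈ 0.0526
After 'tails': P(biased) = 0.25·0.0526 / (0.25·0.0526 + 0.5·0.9474) ≈ 0.0270
After 'tails': P(biased) = 0.25·0.0270 / (0.25·0.0270 + 0.5·0.9730) ≈ 0.0137
After 'heads': P(biased) = 0.75·0.0137 / (0.75·0.0137 + 0.5·0.9863) ≈ 0.0204
After 'heads': P(biased) = 0.75·0.0204 / (0.75·0.0204 + 0.5·0.9796) ≈ 0.0303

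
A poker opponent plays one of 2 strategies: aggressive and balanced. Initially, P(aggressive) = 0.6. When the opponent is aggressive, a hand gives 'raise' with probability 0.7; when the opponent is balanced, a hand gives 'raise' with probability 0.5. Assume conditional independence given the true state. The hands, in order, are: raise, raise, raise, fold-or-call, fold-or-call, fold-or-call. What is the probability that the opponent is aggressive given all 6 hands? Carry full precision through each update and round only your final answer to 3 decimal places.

Each posterior becomes the prior for the next update.
After 'raise': P(aggressive) = 0.7·0.6000 / (0.7·0.6000 + 0.5·0.4000) ≈ 0.6774
After 'raise': P(aggressive) = 0.7·0.6774 / (0.7·0.6774 + 0.5·0.3226) ≈ 0.7462
After 'raise': P(aggressive) = 0.7·0.7462 / (0.7·0.7462 + 0.5·0.2538) ≈ 0.8045
After 'fold-or-call': P(aggressive) = 0.3·0.8045 / (0.3·0.8045 + 0.5·0.1955) ≈ 0.7118
After 'fold-or-call': P(aggressive) = 0.3·0.7118 / (0.3·0.7118 + 0.5·0.2882) ≈ 0.5971
After 'fold-or-call': P(aggressive) = 0.3·0.5971 / (0.3·0.5971 + 0.5·0.4029) ≈ 0.4706

0.471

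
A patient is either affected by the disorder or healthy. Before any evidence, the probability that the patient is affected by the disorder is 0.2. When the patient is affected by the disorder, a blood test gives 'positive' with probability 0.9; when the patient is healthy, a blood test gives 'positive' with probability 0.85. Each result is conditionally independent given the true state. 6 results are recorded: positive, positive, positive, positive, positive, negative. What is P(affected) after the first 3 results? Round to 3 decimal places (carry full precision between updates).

Apply Bayes' rule sequentially, carrying P(affected) forward.
After 'positive': P(affected) = 0.9·0.2000 / (0.9·0.2000 + 0.85·0.8000) ≈ 0.2093
After 'positive': P(affected) = 0.9·0.2093 / (0.9·0.2093 + 0.85·0.7907) ≈ 0.2189
After 'positive': P(affected) = 0.9·0.2189 / (0.9·0.2189 + 0.85·0.7811) ≈ 0.2288

0.229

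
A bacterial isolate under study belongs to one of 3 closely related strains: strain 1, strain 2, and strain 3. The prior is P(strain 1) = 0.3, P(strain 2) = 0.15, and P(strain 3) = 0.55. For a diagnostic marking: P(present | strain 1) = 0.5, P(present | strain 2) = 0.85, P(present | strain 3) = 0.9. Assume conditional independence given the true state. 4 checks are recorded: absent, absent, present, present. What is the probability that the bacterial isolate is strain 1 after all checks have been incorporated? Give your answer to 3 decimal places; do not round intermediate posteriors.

0.731

Apply Bayes' rule sequentially, carrying P(strain 1) forward.
After 'absent': normaliser = 0.5·0.3000 + 0.15·0.1500 + 0.1·0.5500; P(strain 1) ≈ 0.6593, P(strain 2) ≈ 0.0989, P(strain 3) ≈ 0.2418
After 'absent': normaliser = 0.5·0.6593 + 0.15·0.0989 + 0.1·0.2418; P(strain 1) ≈ 0.8942, P(strain 2) ≈ 0.0402, P(strain 3) ≈ 0.0656
After 'present': normaliser = 0.5·0.8942 + 0.85·0.0402 + 0.9·0.0656; P(strain 1) ≈ 0.8275, P(strain 2) ≈ 0.0633, P(strain 3) ≈ 0.1092
After 'present': normaliser = 0.5·0.8275 + 0.85·0.0633 + 0.9·0.1092; P(strain 1) ≈ 0.7312, P(strain 2) ≈ 0.0951, P(strain 3) ≈ 0.1737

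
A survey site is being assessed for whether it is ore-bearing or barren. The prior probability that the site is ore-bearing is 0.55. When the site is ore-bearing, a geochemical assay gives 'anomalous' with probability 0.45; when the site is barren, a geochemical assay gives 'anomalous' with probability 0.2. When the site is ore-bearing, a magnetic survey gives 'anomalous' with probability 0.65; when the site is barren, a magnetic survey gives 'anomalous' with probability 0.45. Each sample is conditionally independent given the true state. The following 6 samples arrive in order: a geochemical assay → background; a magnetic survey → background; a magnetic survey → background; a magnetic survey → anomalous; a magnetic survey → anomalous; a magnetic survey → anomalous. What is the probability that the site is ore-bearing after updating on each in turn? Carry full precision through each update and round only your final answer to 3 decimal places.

After a geochemical assay='background': P(ore) = 0.55·0.5500 / (0.55·0.5500 + 0.8·0.4500) ≈ 0.4566
After a magnetic survey='background': P(ore) = 0.35·0.4566 / (0.35·0.4566 + 0.55·0.5434) ≈ 0.3484
After a magnetic survey='background': P(ore) = 0.35·0.3484 / (0.35·0.3484 + 0.55·0.6516) ≈ 0.2539
After a magnetic survey='anomalous': P(ore) = 0.65·0.2539 / (0.65·0.2539 + 0.45·0.7461) ≈ 0.3295
After a magnetic survey='anomalous': P(ore) = 0.65·0.3295 / (0.65·0.3295 + 0.45·0.6705) ≈ 0.4152
After a magnetic survey='anomalous': P(ore) = 0.65·0.4152 / (0.65·0.4152 + 0.45·0.5848) ≈ 0.5063

0.506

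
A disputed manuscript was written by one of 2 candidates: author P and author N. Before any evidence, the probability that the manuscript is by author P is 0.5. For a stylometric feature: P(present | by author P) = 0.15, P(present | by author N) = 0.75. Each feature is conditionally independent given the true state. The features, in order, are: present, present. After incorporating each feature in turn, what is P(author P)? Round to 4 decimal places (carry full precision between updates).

After 'present': P(author P) = 0.15·0.5000 / (0.15·0.5000 + 0.75·0.5000) ≈ 0.1667
After 'present': P(author P) = 0.15·0.1667 / (0.15·0.1667 + 0.75·0.8333) ≈ 0.0385

0.0385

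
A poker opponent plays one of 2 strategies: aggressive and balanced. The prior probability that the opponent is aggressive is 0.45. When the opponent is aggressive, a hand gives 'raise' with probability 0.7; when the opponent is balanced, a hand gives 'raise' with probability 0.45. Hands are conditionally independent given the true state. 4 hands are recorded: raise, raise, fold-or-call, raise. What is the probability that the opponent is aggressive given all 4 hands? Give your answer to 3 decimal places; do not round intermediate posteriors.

After 'raise': P(aggressive) = 0.7·0.4500 / (0.7·0.4500 + 0.45·0.5500) ≈ 0.5600
After 'raise': P(aggressive) = 0.7·0.5600 / (0.7·0.5600 + 0.45·0.4400) ≈ 0.6644
After 'fold-or-call': P(aggressive) = 0.3·0.6644 / (0.3·0.6644 + 0.55·0.3356) ≈ 0.5192
After 'raise': P(aggressive) = 0.7·0.5192 / (0.7·0.5192 + 0.45·0.4808) ≈ 0.6268

0.627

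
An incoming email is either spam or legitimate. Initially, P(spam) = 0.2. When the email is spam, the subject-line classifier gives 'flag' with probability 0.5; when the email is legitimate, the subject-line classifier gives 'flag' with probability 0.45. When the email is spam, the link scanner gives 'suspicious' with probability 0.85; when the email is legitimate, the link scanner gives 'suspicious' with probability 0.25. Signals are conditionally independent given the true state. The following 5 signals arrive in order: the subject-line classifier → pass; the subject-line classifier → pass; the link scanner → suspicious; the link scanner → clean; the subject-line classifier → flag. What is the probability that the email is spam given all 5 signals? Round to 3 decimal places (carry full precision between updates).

0.135

After the subject-line classifier='pass': P(spam) = 0.5·0.2000 / (0.5·0.2000 + 0.55·0.8000) ≈ 0.1852
After the subject-line classifier='pass': P(spam) = 0.5·0.1852 / (0.5·0.1852 + 0.55·0.8148) ≈ 0.1712
After the link scanner='suspicious': P(spam) = 0.85·0.1712 / (0.85·0.1712 + 0.25·0.8288) ≈ 0.4126
After the link scanner='clean': P(spam) = 0.15·0.4126 / (0.15·0.4126 + 0.75·0.5874) ≈ 0.1232
After the subject-line classifier='flag': P(spam) = 0.5·0.1232 / (0.5·0.1232 + 0.45·0.8768) ≈ 0.1350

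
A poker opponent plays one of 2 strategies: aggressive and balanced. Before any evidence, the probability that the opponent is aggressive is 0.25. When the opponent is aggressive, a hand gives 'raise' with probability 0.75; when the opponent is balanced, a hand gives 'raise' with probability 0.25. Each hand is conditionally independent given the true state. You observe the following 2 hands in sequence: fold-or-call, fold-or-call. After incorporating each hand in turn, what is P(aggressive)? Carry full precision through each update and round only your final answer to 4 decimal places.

After 'fold-or-call': P(aggressive) = 0.25·0.2500 / (0.25·0.2500 + 0.75·0.7500) ≈ 0.1000
After 'fold-or-call': P(aggressive) = 0.25·0.1000 / (0.25·0.1000 + 0.75·0.9000) ≈ 0.0357

0.0357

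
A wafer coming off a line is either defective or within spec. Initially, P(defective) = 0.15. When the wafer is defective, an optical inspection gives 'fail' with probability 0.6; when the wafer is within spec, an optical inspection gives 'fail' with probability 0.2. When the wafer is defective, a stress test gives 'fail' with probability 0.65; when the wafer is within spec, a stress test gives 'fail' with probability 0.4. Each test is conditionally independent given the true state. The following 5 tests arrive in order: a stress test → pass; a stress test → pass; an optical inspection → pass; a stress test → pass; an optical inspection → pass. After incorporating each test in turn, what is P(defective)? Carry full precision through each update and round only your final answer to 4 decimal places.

0.0087

Apply Bayes' rule sequentially, carrying P(defective) forward.
After a stress test='pass': P(defective) = 0.35·0.1500 / (0.35·0.1500 + 0.6·0.8500) ≈ 0.0933
After a stress test='pass': P(defective) = 0.35·0.0933 / (0.35·0.0933 + 0.6·0.9067) ≈ 0.0566
After an optical inspection='pass': P(defective) = 0.4·0.0566 / (0.4·0.0566 + 0.8·0.9434) ≈ 0.0291
After a stress test='pass': P(defective) = 0.35·0.0291 / (0.35·0.0291 + 0.6·0.9709) ≈ 0.0172
After an optical inspection='pass': P(defective) = 0.4·0.0172 / (0.4·0.0172 + 0.8·0.9828) ≈ 0.0087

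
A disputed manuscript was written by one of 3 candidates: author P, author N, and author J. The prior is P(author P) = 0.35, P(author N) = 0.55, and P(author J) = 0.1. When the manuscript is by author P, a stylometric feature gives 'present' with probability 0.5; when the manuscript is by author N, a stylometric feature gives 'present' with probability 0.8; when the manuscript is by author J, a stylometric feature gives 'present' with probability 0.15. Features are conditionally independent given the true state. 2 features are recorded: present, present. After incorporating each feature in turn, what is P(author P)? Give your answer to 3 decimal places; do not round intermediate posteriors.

After 'present': normaliser = 0.5·0.3500 + 0.8·0.5500 + 0.15·0.1000; P(author P) ≈ 0.2778, P(author N) ≈ 0.6984, P(author J) ≈ 0.0238
After 'present': normaliser = 0.5·0.2778 + 0.8·0.6984 + 0.15·0.0238; P(author P) ≈ 0.1981, P(author N) ≈ 0.7968, P(author J) ≈ 0.0051

0.198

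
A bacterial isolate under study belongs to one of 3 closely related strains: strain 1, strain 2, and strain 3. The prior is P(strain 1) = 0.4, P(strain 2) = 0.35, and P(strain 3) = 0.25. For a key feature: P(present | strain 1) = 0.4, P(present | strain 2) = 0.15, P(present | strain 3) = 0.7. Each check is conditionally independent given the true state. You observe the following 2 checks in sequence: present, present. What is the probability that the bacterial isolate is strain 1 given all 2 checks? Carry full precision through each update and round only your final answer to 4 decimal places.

0.3293

After 'present': normaliser = 0.4·0.4000 + 0.15·0.3500 + 0.7·0.2500; P(strain 1) ≈ 0.4129, P(strain 2) ≈ 0.1355, P(strain 3) ≈ 0.4516
After 'present': normaliser = 0.4·0.4129 + 0.15·0.1355 + 0.7·0.4516; P(strain 1) ≈ 0.3293, P(strain 2) ≈ 0.0405, P(strain 3) ≈ 0.6302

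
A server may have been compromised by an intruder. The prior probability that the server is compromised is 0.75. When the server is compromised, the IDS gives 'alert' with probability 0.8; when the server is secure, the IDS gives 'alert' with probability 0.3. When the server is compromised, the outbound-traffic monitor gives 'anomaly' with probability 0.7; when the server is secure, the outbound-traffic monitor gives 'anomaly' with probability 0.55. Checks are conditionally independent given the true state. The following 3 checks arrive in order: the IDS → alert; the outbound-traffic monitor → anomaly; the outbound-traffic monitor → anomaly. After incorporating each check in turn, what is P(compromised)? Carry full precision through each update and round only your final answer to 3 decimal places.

0.928

After the IDS='alert': P(compromised) = 0.8·0.7500 / (0.8·0.7500 + 0.3·0.2500) ≈ 0.8889
After the outbound-traffic monitor='anomaly': P(compromised) = 0.7·0.8889 / (0.7·0.8889 + 0.55·0.1111) ≈ 0.9106
After the outbound-traffic monitor='anomaly': P(compromised) = 0.7·0.9106 / (0.7·0.9106 + 0.55·0.0894) ≈ 0.9284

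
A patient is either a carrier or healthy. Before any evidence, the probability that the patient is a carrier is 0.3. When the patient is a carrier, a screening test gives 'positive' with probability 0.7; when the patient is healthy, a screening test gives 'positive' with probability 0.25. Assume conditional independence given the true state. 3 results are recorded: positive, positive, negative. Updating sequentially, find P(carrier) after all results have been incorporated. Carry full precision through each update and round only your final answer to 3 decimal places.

0.573

After 'positive': P(carrier) = 0.7·0.3000 / (0.7·0.3000 + 0.25·0.7000) ≈ 0.5455
After 'positive': P(carrier) = 0.7·0.5455 / (0.7·0.5455 + 0.25·0.4545) ≈ 0.7706
After 'negative': P(carrier) = 0.3·0.7706 / (0.3·0.7706 + 0.75·0.2294) ≈ 0.5734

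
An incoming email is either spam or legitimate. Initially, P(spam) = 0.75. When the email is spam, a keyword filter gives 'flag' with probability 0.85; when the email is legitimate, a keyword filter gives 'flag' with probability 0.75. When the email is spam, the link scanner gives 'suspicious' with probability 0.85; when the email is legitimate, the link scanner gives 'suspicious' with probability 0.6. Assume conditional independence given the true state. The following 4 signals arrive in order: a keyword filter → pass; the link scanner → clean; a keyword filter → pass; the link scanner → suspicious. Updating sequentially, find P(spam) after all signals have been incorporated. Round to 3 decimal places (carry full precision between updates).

0.365

After a keyword filter='pass': P(spam) = 0.15·0.7500 / (0.15·0.7500 + 0.25·0.2500) ≈ 0.6429
After the link scanner='clean': P(spam) = 0.15·0.6429 / (0.15·0.6429 + 0.4·0.3571) ≈ 0.4030
After a keyword filter='pass': P(spam) = 0.15·0.4030 / (0.15·0.4030 + 0.25·0.5970) ≈ 0.2883
After the link scanner='suspicious': P(spam) = 0.85·0.2883 / (0.85·0.2883 + 0.6·0.7117) ≈ 0.3646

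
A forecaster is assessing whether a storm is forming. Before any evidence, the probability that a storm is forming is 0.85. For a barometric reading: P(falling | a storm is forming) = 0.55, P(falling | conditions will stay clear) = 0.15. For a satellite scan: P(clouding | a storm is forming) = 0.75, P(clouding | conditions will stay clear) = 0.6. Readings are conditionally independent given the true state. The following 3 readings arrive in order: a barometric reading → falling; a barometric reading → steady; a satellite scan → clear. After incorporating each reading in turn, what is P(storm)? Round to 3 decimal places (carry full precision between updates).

0.873

After a barometric reading='falling': P(storm) = 0.55·0.8500 / (0.55·0.8500 + 0.15·0.1500) ≈ 0.9541
After a barometric reading='steady': P(storm) = 0.45·0.9541 / (0.45·0.9541 + 0.85·0.0459) ≈ 0.9167
After a satellite scan='clear': P(storm) = 0.25·0.9167 / (0.25·0.9167 + 0.4·0.0833) ≈ 0.8730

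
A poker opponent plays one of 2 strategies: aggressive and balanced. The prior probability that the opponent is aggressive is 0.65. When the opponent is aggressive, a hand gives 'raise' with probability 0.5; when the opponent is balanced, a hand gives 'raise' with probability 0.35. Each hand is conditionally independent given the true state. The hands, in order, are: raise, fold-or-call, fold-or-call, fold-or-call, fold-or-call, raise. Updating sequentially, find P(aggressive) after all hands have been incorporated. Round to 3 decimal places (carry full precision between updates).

0.570

After 'raise': P(aggressive) = 0.5·0.6500 / (0.5·0.6500 + 0.35·0.3500) ≈ 0.7263
After 'fold-or-call': P(aggressive) = 0.5·0.7263 / (0.5·0.7263 + 0.65·0.2737) ≈ 0.6711
After 'fold-or-call': P(aggressive) = 0.5·0.6711 / (0.5·0.6711 + 0.65·0.3289) ≈ 0.6109
After 'fold-or-call': P(aggressive) = 0.5·0.6109 / (0.5·0.6109 + 0.65·0.3891) ≈ 0.5470
After 'fold-or-call': P(aggressive) = 0.5·0.5470 / (0.5·0.5470 + 0.65·0.4530) ≈ 0.4816
After 'raise': P(aggressive) = 0.5·0.4816 / (0.5·0.4816 + 0.35·0.5184) ≈ 0.5703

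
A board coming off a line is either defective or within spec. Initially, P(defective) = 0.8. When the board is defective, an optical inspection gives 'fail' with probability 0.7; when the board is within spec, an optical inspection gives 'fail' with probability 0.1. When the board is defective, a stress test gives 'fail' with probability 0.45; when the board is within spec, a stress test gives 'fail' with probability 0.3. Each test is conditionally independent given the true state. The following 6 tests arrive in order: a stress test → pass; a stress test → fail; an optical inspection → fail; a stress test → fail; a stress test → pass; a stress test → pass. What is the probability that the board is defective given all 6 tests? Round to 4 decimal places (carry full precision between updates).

After a stress test='pass': P(defective) = 0.55·0.8000 / (0.55·0.8000 + 0.7·0.2000) ≈ 0.7586
After a stress test='fail': P(defective) = 0.45·0.7586 / (0.45·0.7586 + 0.3·0.2414) ≈ 0.8250
After an optical inspection='fail': P(defective) = 0.7·0.8250 / (0.7·0.8250 + 0.1·0.1750) ≈ 0.9706
After a stress test='fail': P(defective) = 0.45·0.9706 / (0.45·0.9706 + 0.3·0.0294) ≈ 0.9802
After a stress test='pass': P(defective) = 0.55·0.9802 / (0.55·0.9802 + 0.7·0.0198) ≈ 0.9749
After a stress test='pass': P(defective) = 0.55·0.9749 / (0.55·0.9749 + 0.7·0.0251) ≈ 0.9683

0.9683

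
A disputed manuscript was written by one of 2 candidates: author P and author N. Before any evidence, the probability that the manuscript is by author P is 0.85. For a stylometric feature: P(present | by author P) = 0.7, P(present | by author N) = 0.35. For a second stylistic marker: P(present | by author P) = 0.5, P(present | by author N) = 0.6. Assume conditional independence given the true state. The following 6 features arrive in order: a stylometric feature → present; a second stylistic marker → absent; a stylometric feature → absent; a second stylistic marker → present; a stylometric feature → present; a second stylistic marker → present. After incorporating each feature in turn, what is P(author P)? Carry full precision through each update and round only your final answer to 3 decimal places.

0.901

After a stylometric feature='present': P(author P) = 0.7·0.8500 / (0.7·0.8500 + 0.35·0.1500) ≈ 0.9189
After a second stylistic marker='absent': P(author P) = 0.5·0.9189 / (0.5·0.9189 + 0.4·0.0811) ≈ 0.9341
After a stylometric feature='absent': P(author P) = 0.3·0.9341 / (0.3·0.9341 + 0.65·0.0659) ≈ 0.8673
After a second stylistic marker='present': P(author P) = 0.5·0.8673 / (0.5·0.8673 + 0.6·0.1327) ≈ 0.8449
After a stylometric feature='present': P(author P) = 0.7·0.8449 / (0.7·0.8449 + 0.35·0.1551) ≈ 0.9159
After a second stylistic marker='present': P(author P) = 0.5·0.9159 / (0.5·0.9159 + 0.6·0.0841) ≈ 0.9008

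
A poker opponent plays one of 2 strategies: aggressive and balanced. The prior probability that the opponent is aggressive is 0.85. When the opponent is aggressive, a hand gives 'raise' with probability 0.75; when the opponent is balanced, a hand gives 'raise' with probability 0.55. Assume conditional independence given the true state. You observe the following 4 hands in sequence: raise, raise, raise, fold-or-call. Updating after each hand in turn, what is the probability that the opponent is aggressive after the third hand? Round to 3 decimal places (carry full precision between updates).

0.935

After 'raise': P(aggressive) = 0.75·0.8500 / (0.75·0.8500 + 0.55·0.1500) ≈ 0.8854
After 'raise': P(aggressive) = 0.75·0.8854 / (0.75·0.8854 + 0.55·0.1146) ≈ 0.9133
After 'raise': P(aggressive) = 0.75·0.9133 / (0.75·0.9133 + 0.55·0.0867) ≈ 0.9349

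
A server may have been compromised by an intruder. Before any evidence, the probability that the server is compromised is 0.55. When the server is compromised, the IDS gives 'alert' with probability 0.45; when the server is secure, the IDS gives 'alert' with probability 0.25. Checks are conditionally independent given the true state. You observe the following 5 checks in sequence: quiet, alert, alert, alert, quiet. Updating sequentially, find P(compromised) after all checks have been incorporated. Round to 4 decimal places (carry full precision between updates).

Apply Bayes' rule sequentially, carrying P(compromised) forward.
After 'quiet': P(compromised) = 0.55·0.5500 / (0.55·0.5500 + 0.75·0.4500) ≈ 0.4727
After 'alert': P(compromised) = 0.45·0.4727 / (0.45·0.4727 + 0.25·0.5273) ≈ 0.6173
After 'alert': P(compromised) = 0.45·0.6173 / (0.45·0.6173 + 0.25·0.3827) ≈ 0.7439
After 'alert': P(compromised) = 0.45·0.7439 / (0.45·0.7439 + 0.25·0.2561) ≈ 0.8394
After 'quiet': P(compromised) = 0.55·0.8394 / (0.55·0.8394 + 0.75·0.1606) ≈ 0.7931

0.7931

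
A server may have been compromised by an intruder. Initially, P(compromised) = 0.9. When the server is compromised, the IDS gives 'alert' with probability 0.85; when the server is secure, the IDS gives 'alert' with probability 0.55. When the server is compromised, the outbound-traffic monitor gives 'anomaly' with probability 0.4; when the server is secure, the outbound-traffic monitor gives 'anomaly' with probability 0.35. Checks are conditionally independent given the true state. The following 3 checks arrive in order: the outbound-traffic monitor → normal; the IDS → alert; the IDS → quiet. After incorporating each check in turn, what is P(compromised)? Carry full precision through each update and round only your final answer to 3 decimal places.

After the outbound-traffic monitor='normal': P(compromised) = 0.6·0.9000 / (0.6·0.9000 + 0.65·0.1000) ≈ 0.8926
After the IDS='alert': P(compromised) = 0.85·0.8926 / (0.85·0.8926 + 0.55·0.1074) ≈ 0.9277
After the IDS='quiet': P(compromised) = 0.15·0.9277 / (0.15·0.9277 + 0.45·0.0723) ≈ 0.8106

0.811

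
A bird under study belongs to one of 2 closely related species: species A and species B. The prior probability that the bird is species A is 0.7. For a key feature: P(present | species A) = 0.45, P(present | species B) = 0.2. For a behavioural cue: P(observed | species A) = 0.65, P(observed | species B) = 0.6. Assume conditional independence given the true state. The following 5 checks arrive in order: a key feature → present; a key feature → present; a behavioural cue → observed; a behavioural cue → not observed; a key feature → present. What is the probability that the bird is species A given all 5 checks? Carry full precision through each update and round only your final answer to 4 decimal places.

0.9618

After a key feature='present': P(species A) = 0.45·0.7000 / (0.45·0.7000 + 0.2·0.3000) ≈ 0.8400
After a key feature='present': P(species A) = 0.45·0.8400 / (0.45·0.8400 + 0.2·0.1600) ≈ 0.9220
After a behavioural cue='observed': P(species A) = 0.65·0.9220 / (0.65·0.9220 + 0.6·0.0780) ≈ 0.9275
After a behavioural cue='not observed': P(species A) = 0.35·0.9275 / (0.35·0.9275 + 0.4·0.0725) ≈ 0.9180
After a key feature='present': P(species A) = 0.45·0.9180 / (0.45·0.9180 + 0.2·0.0820) ≈ 0.9618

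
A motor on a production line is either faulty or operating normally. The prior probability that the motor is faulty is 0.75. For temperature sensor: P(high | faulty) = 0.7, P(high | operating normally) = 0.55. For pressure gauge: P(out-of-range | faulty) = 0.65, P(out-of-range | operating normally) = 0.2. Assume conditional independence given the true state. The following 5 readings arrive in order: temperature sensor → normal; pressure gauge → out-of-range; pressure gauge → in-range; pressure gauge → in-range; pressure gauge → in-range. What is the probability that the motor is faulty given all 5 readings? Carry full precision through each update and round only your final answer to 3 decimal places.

After temperature sensor='normal': P(faulty) = 0.3·0.7500 / (0.3·0.7500 + 0.45·0.2500) ≈ 0.6667
After pressure gauge='out-of-range': P(faulty) = 0.65·0.6667 / (0.65·0.6667 + 0.2·0.3333) ≈ 0.8667
After pressure gauge='in-range': P(faulty) = 0.35·0.8667 / (0.35·0.8667 + 0.8·0.1333) ≈ 0.7398
After pressure gauge='in-range': P(faulty) = 0.35·0.7398 / (0.35·0.7398 + 0.8·0.2602) ≈ 0.5544
After pressure gauge='in-range': P(faulty) = 0.35·0.5544 / (0.35·0.5544 + 0.8·0.4456) ≈ 0.3525

0.352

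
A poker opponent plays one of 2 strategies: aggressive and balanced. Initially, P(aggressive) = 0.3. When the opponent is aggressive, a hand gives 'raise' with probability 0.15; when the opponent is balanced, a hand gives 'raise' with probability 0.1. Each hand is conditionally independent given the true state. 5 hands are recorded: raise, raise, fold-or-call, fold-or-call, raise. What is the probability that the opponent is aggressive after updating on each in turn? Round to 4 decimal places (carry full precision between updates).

After 'raise': P(aggressive) = 0.15·0.3000 / (0.15·0.3000 + 0.1·0.7000) ≈ 0.3913
After 'raise': P(aggressive) = 0.15·0.3913 / (0.15·0.3913 + 0.1·0.6087) ≈ 0.4909
After 'fold-or-call': P(aggressive) = 0.85·0.4909 / (0.85·0.4909 + 0.9·0.5091) ≈ 0.4766
After 'fold-or-call': P(aggressive) = 0.85·0.4766 / (0.85·0.4766 + 0.9·0.5234) ≈ 0.4624
After 'raise': P(aggressive) = 0.15·0.4624 / (0.15·0.4624 + 0.1·0.5376) ≈ 0.5634

0.5634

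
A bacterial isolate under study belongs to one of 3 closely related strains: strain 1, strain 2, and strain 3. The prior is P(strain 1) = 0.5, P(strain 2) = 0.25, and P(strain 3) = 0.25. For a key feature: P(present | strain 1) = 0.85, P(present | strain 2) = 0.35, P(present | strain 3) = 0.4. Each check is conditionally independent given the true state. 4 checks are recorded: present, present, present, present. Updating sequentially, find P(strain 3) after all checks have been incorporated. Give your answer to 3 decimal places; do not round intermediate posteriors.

Each posterior becomes the prior for the next update.
After 'present': normaliser = 0.85·0.5000 + 0.35·0.2500 + 0.4·0.2500; P(strain 1) ≈ 0.6939, P(strain 2) ≈ 0.1429, P(strain 3) ≈ 0.1633
After 'present': normaliser = 0.85·0.6939 + 0.35·0.1429 + 0.4·0.1633; P(strain 1) ≈ 0.8365, P(strain 2) ≈ 0.0709, P(strain 3) ≈ 0.0926
After 'present': normaliser = 0.85·0.8365 + 0.35·0.0709 + 0.4·0.0926; P(strain 1) ≈ 0.9200, P(strain 2) ≈ 0.0321, P(strain 3) ≈ 0.0479
After 'present': normaliser = 0.85·0.9200 + 0.35·0.0321 + 0.4·0.0479; P(strain 1) ≈ 0.9626, P(strain 2) ≈ 0.0138, P(strain 3) ≈ 0.0236

0.024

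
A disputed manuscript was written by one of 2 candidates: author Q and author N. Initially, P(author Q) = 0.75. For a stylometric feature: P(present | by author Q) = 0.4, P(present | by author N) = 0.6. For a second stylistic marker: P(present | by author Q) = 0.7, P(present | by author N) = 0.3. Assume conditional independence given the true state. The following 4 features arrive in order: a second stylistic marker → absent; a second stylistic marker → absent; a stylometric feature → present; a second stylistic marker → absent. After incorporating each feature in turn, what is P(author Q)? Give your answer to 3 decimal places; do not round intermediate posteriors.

0.136

After a second stylistic marker='absent': P(author Q) = 0.3·0.7500 / (0.3·0.7500 + 0.7·0.2500) ≈ 0.5625
After a second stylistic marker='absent': P(author Q) = 0.3·0.5625 / (0.3·0.5625 + 0.7·0.4375) ≈ 0.3553
After a stylometric feature='present': P(author Q) = 0.4·0.3553 / (0.4·0.3553 + 0.6·0.6447) ≈ 0.2687
After a second stylistic marker='absent': P(author Q) = 0.3·0.2687 / (0.3·0.2687 + 0.7·0.7313) ≈ 0.1360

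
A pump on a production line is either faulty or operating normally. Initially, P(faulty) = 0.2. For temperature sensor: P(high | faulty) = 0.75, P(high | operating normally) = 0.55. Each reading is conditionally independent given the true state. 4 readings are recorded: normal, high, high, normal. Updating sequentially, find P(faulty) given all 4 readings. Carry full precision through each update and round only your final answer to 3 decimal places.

Apply Bayes' rule sequentially, carrying P(faulty) forward.
After 'normal': P(faulty) = 0.25·0.2000 / (0.25·0.2000 + 0.45·0.8000) ≈ 0.1220
After 'high': P(faulty) = 0.75·0.1220 / (0.75·0.1220 + 0.55·0.8780) ≈ 0.1592
After 'high': P(faulty) = 0.75·0.1592 / (0.75·0.1592 + 0.55·0.8408) ≈ 0.2053
After 'normal': P(faulty) = 0.25·0.2053 / (0.25·0.2053 + 0.45·0.7947) ≈ 0.1255

0.125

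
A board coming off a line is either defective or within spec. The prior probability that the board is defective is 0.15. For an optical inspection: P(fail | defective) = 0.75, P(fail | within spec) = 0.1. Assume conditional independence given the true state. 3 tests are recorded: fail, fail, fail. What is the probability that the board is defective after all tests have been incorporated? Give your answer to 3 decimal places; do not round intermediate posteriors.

After 'fail': P(defective) = 0.75·0.1500 / (0.75·0.1500 + 0.1·0.8500) ≈ 0.5696
After 'fail': P(defective) = 0.75·0.5696 / (0.75·0.5696 + 0.1·0.4304) ≈ 0.9085
After 'fail': P(defective) = 0.75·0.9085 / (0.75·0.9085 + 0.1·0.0915) ≈ 0.9867

0.987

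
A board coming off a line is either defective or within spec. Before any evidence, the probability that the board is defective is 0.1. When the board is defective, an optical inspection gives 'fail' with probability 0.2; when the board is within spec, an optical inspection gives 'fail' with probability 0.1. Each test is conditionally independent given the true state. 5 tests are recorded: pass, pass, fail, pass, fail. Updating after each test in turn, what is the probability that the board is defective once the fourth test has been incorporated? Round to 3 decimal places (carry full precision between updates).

After 'pass': P(defective) = 0.8·0.1000 / (0.8·0.1000 + 0.9·0.9000) ≈ 0.0899
After 'pass': P(defective) = 0.8·0.0899 / (0.8·0.0899 + 0.9·0.9101) ≈ 0.0807
After 'fail': P(defective) = 0.2·0.0807 / (0.2·0.0807 + 0.1·0.9193) ≈ 0.1494
After 'pass': P(defective) = 0.8·0.1494 / (0.8·0.1494 + 0.9·0.8506) ≈ 0.1350

0.135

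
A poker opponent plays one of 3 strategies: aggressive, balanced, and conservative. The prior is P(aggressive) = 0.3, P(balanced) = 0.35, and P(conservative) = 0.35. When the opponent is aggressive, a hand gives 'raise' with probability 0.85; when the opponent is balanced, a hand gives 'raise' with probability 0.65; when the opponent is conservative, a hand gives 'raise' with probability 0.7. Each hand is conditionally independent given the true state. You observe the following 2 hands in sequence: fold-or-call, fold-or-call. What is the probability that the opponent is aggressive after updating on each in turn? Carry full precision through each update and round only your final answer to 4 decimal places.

After 'fold-or-call': normaliser = 0.15·0.3000 + 0.35·0.3500 + 0.3·0.3500; P(aggressive) ≈ 0.1651, P(balanced) ≈ 0.4495, P(conservative) ≈ 0.3853
After 'fold-or-call': normaliser = 0.15·0.1651 + 0.35·0.4495 + 0.3·0.3853; P(aggressive) ≈ 0.0832, P(balanced) ≈ 0.5285, P(conservative) ≈ 0.3883

0.0832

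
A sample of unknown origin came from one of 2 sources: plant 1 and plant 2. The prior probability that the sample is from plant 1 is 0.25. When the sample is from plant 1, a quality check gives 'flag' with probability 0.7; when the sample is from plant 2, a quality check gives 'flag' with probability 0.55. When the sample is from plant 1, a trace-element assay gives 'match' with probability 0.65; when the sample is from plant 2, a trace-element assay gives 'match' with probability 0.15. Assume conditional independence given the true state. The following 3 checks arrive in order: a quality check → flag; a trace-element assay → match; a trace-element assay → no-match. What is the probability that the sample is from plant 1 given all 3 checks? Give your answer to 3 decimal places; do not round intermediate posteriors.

0.431

After a quality check='flag': P(plant 1) = 0.7·0.2500 / (0.7·0.2500 + 0.55·0.7500) ≈ 0.2979
After a trace-element assay='match': P(plant 1) = 0.65·0.2979 / (0.65·0.2979 + 0.15·0.7021) ≈ 0.6477
After a trace-element assay='no-match': P(plant 1) = 0.35·0.6477 / (0.35·0.6477 + 0.85·0.3523) ≈ 0.4308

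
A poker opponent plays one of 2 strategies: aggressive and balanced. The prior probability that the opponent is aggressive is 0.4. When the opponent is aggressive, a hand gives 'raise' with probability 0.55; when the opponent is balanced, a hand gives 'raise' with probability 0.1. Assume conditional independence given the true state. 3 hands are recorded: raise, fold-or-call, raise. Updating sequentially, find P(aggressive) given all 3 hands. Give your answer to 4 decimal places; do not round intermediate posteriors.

Apply Bayes' rule sequentially, carrying P(aggressive) forward.
After 'raise': P(aggressive) = 0.55·0.4000 / (0.55·0.4000 + 0.1·0.6000) ≈ 0.7857
After 'fold-or-call': P(aggressive) = 0.45·0.7857 / (0.45·0.7857 + 0.9·0.2143) ≈ 0.6471
After 'raise': P(aggressive) = 0.55·0.6471 / (0.55·0.6471 + 0.1·0.3529) ≈ 0.9098

0.9098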